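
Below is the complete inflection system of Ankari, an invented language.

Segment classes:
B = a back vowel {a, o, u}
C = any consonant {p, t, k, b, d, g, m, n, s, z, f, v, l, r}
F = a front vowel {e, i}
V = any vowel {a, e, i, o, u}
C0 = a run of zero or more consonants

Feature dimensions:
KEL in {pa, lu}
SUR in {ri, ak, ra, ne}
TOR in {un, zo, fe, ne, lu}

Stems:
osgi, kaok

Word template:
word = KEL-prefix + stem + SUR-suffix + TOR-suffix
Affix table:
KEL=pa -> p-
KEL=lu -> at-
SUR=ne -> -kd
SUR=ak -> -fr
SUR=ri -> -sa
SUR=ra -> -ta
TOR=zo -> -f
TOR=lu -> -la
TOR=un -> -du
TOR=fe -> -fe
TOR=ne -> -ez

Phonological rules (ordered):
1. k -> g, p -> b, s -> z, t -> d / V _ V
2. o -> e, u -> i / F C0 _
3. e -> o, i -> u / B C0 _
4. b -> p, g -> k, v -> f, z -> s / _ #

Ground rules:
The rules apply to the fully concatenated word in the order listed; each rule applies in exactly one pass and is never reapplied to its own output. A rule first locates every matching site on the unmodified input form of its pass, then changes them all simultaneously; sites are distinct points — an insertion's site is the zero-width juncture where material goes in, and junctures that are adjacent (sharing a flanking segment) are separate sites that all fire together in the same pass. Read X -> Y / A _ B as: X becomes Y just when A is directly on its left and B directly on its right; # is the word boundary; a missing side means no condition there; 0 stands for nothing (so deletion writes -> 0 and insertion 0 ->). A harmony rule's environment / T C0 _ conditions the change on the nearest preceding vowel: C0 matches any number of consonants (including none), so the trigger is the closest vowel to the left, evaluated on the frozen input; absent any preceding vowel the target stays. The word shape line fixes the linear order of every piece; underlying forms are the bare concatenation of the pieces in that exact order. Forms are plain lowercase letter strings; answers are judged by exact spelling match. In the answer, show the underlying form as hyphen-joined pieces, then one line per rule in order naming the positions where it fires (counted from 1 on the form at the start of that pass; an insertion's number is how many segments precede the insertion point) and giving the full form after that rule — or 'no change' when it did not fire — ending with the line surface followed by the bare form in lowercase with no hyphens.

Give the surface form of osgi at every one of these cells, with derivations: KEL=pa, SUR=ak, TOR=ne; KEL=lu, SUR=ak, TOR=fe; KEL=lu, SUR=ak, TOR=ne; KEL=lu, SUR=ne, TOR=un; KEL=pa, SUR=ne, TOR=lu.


cell KEL=pa, SUR=ak, TOR=ne:
underlying: p-osgi-fr-ez
1. k -> g, p -> b, s -> z, t -> d / V _ V: no change
2. o -> e, u -> i / F C0 _: no change
3. e -> o, i -> u / B C0 _: fires at position(s) 5: posgufrez
4. b -> p, g -> k, v -> f, z -> s / _ #: fires at position(s) 9: posgufres
surface: posgufres

cell KEL=lu, SUR=ak, TOR=fe:
underlying: at-osgi-fr-fe
1. k -> g, p -> b, s -> z, t -> d / V _ V: fires at position(s) 2: adosgifrfe
2. o -> e, u -> i / F C0 _: no change
3. e -> o, i -> u / B C0 _: fires at position(s) 6: adosgufrfe
4. b -> p, g -> k, v -> f, z -> s / _ #: no change
surface: adosgufrfe

cell KEL=lu, SUR=ak, TOR=ne:
underlying: at-osgi-fr-ez
1. k -> g, p -> b, s -> z, t -> d / V _ V: fires at position(s) 2: adosgifrez
2. o -> e, u -> i / F C0 _: no change
3. e -> o, i -> u / B C0 _: fires at position(s) 6: adosgufrez
4. b -> p, g -> k, v -> f, z -> s / _ #: fires at position(s) 10: adosgufres
surface: adosgufres

cell KEL=lu, SUR=ne, TOR=un:
underlying: at-osgi-kd-du
1. k -> g, p -> b, s -> z, t -> d / V _ V: fires at position(s) 2: adosgikddu
2. o -> e, u -> i / F C0 _: fires at position(s) 10: adosgikddi
3. e -> o, i -> u / B C0 _: fires at position(s) 6: adosgukddi
4. b -> p, g -> k, v -> f, z -> s / _ #: no change
surface: adosgukddi

cell KEL=pa, SUR=ne, TOR=lu:
underlying: p-osgi-kd-la
1. k -> g, p -> b, s -> z, t -> d / V _ V: no change
2. o -> e, u -> i / F C0 _: no change
3. e -> o, i -> u / B C0 _: fires at position(s) 5: posgukdla
4. b -> p, g -> k, v -> f, z -> s / _ #: no change
surface: posgukdla


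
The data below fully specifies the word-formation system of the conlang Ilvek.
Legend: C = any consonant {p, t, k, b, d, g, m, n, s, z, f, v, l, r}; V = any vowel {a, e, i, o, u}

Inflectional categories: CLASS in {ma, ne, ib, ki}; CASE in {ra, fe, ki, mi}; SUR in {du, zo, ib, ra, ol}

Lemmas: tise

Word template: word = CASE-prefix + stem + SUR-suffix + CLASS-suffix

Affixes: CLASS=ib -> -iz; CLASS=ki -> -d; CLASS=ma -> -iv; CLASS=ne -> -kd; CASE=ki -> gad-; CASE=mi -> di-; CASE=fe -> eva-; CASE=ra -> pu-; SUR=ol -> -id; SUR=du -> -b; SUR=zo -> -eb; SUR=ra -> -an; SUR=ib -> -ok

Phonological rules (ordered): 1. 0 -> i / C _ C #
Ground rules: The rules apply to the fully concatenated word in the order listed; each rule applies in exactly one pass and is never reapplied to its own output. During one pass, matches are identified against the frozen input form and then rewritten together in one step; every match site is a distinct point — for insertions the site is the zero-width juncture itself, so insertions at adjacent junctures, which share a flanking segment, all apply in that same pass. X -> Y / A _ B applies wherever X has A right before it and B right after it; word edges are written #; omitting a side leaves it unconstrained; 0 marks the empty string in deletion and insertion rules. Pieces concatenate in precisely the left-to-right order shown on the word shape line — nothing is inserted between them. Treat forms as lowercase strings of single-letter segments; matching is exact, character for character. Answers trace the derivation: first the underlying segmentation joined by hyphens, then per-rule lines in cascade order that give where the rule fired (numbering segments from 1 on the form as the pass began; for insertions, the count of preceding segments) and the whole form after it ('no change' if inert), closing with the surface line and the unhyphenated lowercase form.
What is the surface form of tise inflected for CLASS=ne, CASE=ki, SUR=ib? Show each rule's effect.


underlying: gad-tise-ok-kd
1. 0 -> i / C _ C #: inserts after position(s) 10: gadtiseokkid
surface: gadtiseokkid


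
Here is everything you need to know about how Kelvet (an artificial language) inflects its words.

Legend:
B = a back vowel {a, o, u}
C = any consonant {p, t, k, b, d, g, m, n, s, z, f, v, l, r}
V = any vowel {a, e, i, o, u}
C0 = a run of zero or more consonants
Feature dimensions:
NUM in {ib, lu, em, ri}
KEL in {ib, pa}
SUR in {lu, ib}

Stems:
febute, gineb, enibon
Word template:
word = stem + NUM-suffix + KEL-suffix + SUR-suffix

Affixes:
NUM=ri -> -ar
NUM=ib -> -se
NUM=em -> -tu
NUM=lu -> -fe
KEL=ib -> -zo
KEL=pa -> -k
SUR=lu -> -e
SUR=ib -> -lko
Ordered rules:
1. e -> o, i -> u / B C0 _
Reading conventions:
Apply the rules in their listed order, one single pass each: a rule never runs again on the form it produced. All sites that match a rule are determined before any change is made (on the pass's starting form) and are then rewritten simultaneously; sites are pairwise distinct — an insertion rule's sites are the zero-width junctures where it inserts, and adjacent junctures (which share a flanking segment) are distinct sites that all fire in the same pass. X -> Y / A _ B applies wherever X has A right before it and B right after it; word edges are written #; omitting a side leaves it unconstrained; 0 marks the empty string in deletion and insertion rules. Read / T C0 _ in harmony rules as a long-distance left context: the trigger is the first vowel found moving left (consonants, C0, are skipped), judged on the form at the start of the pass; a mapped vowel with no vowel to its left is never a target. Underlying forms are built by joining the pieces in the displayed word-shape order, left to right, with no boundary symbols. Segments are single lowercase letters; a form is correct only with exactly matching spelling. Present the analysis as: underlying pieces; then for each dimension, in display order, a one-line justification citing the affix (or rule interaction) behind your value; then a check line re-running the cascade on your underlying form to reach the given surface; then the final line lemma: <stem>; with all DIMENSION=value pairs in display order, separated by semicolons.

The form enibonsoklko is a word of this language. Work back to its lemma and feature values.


underlying: enibon-se-k-lko
NUM=ib - signalled by the affix -se
KEL=pa - signalled by the affix -k
SUR=ib - signalled by the affix -lko
check: enibonseklko -> enibonsoklko
lemma: enibon; NUM=ib; KEL=pa; SUR=ib


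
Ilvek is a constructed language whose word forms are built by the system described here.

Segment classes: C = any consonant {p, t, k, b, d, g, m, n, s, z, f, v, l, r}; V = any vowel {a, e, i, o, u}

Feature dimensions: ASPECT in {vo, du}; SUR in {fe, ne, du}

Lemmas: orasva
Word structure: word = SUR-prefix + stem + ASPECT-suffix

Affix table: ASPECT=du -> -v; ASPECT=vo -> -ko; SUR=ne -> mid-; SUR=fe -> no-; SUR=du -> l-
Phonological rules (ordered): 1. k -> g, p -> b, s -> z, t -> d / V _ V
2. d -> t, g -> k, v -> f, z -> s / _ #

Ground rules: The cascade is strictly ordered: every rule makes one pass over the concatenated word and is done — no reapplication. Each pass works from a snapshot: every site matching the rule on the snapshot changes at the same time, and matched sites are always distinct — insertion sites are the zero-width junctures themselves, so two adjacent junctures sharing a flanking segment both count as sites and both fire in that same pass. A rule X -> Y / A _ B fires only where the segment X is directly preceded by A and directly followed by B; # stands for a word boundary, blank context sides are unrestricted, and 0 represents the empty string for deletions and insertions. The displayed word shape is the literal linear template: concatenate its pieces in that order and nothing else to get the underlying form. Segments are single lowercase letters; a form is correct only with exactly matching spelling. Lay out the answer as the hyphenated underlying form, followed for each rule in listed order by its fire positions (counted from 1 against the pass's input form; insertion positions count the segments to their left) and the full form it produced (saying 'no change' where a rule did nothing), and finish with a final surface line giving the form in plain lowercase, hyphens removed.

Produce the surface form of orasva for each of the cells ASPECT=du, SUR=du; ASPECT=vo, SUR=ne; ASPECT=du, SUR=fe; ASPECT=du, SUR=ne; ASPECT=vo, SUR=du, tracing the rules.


cell ASPECT=du, SUR=du:
underlying: l-orasva-v
1. k -> g, p -> b, s -> z, t -> d / V _ V: no change
2. d -> t, g -> k, v -> f, z -> s / _ #: fires at position(s) 8: lorasvaf
surface: lorasvaf

cell ASPECT=vo, SUR=ne:
underlying: mid-orasva-ko
1. k -> g, p -> b, s -> z, t -> d / V _ V: fires at position(s) 10: midorasvago
2. d -> t, g -> k, v -> f, z -> s / _ #: no change
surface: midorasvago

cell ASPECT=du, SUR=fe:
underlying: no-orasva-v
1. k -> g, p -> b, s -> z, t -> d / V _ V: no change
2. d -> t, g -> k, v -> f, z -> s / _ #: fires at position(s) 9: noorasvaf
surface: noorasvaf

cell ASPECT=du, SUR=ne:
underlying: mid-orasva-v
1. k -> g, p -> b, s -> z, t -> d / V _ V: no change
2. d -> t, g -> k, v -> f, z -> s / _ #: fires at position(s) 10: midorasvaf
surface: midorasvaf

cell ASPECT=vo, SUR=du:
underlying: l-orasva-ko
1. k -> g, p -> b, s -> z, t -> d / V _ V: fires at position(s) 8: lorasvago
2. d -> t, g -> k, v -> f, z -> s / _ #: no change
surface: lorasvago


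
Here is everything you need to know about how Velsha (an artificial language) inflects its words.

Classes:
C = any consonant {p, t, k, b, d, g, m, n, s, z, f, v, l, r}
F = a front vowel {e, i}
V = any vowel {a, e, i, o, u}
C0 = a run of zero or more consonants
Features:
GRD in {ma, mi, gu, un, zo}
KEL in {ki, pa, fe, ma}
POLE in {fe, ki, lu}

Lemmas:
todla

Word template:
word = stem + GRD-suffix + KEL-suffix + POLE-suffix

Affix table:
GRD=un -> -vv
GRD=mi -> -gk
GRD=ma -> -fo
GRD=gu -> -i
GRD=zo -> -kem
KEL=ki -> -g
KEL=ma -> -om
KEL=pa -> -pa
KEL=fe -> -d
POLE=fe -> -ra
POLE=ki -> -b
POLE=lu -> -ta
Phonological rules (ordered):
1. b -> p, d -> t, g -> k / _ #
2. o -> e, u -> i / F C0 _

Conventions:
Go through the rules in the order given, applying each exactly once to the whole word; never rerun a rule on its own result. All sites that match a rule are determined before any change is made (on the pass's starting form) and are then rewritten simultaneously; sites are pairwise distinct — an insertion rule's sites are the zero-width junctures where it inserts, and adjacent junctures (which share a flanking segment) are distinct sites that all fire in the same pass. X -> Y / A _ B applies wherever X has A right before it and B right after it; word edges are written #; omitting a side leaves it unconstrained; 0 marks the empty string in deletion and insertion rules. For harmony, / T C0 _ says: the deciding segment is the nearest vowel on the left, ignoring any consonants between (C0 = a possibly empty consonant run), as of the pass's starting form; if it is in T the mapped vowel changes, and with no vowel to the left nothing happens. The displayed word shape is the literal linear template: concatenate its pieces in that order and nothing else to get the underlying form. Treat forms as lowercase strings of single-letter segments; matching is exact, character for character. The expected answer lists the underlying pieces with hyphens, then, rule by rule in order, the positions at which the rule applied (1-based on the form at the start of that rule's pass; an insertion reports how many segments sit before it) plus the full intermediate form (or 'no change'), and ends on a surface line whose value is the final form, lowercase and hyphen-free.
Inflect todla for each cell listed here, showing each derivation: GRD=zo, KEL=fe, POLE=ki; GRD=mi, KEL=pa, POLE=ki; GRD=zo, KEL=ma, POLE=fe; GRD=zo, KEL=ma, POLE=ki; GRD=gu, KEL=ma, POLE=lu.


cell GRD=zo, KEL=fe, POLE=ki:
underlying: todla-kem-d-b
1. b -> p, d -> t, g -> k / _ #: fires at position(s) 10: todlakemdp
2. o -> e, u -> i / F C0 _: no change
surface: todlakemdp

cell GRD=mi, KEL=pa, POLE=ki:
underlying: todla-gk-pa-b
1. b -> p, d -> t, g -> k / _ #: fires at position(s) 10: todlagkpap
2. o -> e, u -> i / F C0 _: no change
surface: todlagkpap

cell GRD=zo, KEL=ma, POLE=fe:
underlying: todla-kem-om-ra
1. b -> p, d -> t, g -> k / _ #: no change
2. o -> e, u -> i / F C0 _: fires at position(s) 9: todlakememra
surface: todlakememra

cell GRD=zo, KEL=ma, POLE=ki:
underlying: todla-kem-om-b
1. b -> p, d -> t, g -> k / _ #: fires at position(s) 11: todlakemomp
2. o -> e, u -> i / F C0 _: fires at position(s) 9: todlakememp
surface: todlakememp

cell GRD=gu, KEL=ma, POLE=lu:
underlying: todla-i-om-ta
1. b -> p, d -> t, g -> k / _ #: no change
2. o -> e, u -> i / F C0 _: fires at position(s) 7: todlaiemta
surface: todlaiemta


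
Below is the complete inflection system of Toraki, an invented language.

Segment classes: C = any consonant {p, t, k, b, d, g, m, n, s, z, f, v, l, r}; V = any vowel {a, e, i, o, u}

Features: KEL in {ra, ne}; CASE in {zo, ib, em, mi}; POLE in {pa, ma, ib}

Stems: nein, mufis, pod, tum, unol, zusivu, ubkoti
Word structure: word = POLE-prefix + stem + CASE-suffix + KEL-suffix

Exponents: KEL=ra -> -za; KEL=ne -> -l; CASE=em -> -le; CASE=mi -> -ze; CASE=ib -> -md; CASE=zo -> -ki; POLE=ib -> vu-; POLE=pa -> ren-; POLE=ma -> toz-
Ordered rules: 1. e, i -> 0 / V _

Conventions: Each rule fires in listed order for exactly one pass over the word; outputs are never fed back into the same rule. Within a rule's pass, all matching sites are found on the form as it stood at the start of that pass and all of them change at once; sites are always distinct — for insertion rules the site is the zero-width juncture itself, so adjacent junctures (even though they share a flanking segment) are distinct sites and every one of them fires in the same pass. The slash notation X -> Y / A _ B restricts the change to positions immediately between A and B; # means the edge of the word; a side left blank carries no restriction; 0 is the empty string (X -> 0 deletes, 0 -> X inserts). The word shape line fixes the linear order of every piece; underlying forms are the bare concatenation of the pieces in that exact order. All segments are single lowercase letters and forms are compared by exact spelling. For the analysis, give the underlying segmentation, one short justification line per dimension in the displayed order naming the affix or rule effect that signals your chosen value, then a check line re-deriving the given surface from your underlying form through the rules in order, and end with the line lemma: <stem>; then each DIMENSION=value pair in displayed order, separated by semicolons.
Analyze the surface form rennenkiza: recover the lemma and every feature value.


underlying: ren-nein-ki-za
KEL=ra - signalled by the affix -za
CASE=zo - signalled by the affix -ki
POLE=pa - signalled by the affix ren-
check: renneinkiza -> rennenkiza
lemma: nein; KEL=ra; CASE=zo; POLE=pa


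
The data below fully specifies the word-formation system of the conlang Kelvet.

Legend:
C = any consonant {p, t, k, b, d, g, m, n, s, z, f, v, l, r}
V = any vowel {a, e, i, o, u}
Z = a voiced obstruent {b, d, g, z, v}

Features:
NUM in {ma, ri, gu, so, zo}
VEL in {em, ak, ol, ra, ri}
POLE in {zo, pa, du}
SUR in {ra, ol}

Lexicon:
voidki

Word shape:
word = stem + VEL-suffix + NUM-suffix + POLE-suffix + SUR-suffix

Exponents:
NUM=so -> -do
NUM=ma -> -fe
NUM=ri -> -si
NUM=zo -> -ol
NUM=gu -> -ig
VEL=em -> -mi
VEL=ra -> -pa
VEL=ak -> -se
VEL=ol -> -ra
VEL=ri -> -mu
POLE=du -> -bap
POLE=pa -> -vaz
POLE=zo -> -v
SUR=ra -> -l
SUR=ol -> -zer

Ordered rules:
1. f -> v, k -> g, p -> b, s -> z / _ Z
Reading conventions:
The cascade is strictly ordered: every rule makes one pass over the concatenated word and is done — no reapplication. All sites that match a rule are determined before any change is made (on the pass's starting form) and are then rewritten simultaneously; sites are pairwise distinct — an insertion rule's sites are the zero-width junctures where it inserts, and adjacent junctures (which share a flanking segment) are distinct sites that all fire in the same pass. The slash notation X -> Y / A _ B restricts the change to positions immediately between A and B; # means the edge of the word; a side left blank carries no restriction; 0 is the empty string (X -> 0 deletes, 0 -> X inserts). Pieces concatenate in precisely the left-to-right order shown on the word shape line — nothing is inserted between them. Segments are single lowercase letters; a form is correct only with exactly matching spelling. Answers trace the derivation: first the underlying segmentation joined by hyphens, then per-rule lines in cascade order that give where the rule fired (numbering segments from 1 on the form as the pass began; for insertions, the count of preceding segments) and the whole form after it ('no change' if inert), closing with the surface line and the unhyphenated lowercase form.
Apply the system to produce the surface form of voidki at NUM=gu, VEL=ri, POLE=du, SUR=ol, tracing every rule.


underlying: voidki-mu-ig-bap-zer
1. f -> v, k -> g, p -> b, s -> z / _ Z: fires at position(s) 13: voidkimuigbabzer
surface: voidkimuigbabzer


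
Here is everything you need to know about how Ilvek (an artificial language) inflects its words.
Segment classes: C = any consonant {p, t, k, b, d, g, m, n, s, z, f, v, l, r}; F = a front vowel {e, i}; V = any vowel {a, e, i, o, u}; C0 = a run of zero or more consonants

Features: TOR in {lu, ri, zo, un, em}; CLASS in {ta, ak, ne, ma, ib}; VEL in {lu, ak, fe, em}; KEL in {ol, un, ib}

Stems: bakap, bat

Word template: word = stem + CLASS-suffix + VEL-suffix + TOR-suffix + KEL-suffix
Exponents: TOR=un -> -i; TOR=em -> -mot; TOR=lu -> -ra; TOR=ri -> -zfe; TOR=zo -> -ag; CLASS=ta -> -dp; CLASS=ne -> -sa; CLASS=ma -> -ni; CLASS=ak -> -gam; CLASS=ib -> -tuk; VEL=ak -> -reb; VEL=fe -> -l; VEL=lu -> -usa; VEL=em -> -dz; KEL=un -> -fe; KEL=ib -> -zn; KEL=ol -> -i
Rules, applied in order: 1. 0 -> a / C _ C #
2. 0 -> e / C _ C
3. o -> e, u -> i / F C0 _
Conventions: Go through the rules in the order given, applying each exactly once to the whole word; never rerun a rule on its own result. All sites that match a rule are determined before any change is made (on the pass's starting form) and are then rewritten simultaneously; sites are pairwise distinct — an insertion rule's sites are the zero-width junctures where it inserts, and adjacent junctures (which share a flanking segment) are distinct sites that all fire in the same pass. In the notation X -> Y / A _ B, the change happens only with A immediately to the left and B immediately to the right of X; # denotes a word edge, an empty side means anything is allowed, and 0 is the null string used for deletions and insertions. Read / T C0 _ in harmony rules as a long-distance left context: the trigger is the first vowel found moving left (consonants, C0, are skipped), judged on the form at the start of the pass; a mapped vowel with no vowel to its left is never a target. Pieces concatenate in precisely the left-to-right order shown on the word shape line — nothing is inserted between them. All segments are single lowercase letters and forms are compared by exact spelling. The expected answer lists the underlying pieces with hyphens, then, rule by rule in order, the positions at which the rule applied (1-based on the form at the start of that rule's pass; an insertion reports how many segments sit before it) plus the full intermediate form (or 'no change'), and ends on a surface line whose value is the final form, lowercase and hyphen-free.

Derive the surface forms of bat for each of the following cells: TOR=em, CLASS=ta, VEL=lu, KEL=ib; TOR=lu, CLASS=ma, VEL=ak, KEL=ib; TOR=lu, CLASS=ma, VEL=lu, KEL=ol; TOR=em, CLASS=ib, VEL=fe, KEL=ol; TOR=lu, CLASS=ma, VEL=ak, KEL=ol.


cell TOR=em, CLASS=ta, VEL=lu, KEL=ib:
underlying: bat-dp-usa-mot-zn
1. 0 -> a / C _ C #: inserts after position(s) 12: batdpusamotzan
2. 0 -> e / C _ C: inserts after position(s) 3, 4, 11: batedepusamotezan
3. o -> e, u -> i / F C0 _: fires at position(s) 8: batedepisamotezan
surface: batedepisamotezan

cell TOR=lu, CLASS=ma, VEL=ak, KEL=ib:
underlying: bat-ni-reb-ra-zn
1. 0 -> a / C _ C #: inserts after position(s) 11: batnirebrazan
2. 0 -> e / C _ C: inserts after position(s) 3, 8: batenireberazan
3. o -> e, u -> i / F C0 _: no change
surface: batenireberazan

cell TOR=lu, CLASS=ma, VEL=lu, KEL=ol:
underlying: bat-ni-usa-ra-i
1. 0 -> a / C _ C #: no change
2. 0 -> e / C _ C: inserts after position(s) 3: bateniusarai
3. o -> e, u -> i / F C0 _: fires at position(s) 7: bateniisarai
surface: bateniisarai

cell TOR=em, CLASS=ib, VEL=fe, KEL=ol:
underlying: bat-tuk-l-mot-i
1. 0 -> a / C _ C #: no change
2. 0 -> e / C _ C: inserts after position(s) 3, 6, 7: batetukelemoti
3. o -> e, u -> i / F C0 _: fires at position(s) 6, 12: batetikelemeti
surface: batetikelemeti

cell TOR=lu, CLASS=ma, VEL=ak, KEL=ol:
underlying: bat-ni-reb-ra-i
1. 0 -> a / C _ C #: no change
2. 0 -> e / C _ C: inserts after position(s) 3, 8: batenireberai
3. o -> e, u -> i / F C0 _: no change
surface: batenireberai


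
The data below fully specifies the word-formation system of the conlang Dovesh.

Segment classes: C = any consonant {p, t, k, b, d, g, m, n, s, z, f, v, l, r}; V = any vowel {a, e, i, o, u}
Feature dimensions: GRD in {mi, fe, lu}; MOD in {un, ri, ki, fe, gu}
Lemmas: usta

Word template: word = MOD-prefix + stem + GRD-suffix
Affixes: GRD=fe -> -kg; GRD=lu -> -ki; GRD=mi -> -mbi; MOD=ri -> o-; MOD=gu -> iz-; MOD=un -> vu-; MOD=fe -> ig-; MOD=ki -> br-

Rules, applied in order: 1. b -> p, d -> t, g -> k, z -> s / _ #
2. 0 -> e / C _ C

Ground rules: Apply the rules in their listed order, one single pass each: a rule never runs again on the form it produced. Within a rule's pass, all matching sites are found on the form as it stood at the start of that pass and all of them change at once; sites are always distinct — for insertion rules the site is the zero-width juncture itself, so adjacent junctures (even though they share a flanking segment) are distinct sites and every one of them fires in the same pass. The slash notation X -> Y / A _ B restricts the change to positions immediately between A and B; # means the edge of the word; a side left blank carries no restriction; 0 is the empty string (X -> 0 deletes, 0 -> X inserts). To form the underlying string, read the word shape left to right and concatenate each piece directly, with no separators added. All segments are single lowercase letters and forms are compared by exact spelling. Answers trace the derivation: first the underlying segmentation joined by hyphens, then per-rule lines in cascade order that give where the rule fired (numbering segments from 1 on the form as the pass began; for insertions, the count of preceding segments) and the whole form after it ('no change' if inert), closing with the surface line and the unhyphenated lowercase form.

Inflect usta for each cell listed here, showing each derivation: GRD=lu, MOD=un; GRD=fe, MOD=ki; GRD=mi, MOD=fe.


cell GRD=lu, MOD=un:
underlying: vu-usta-ki
1. b -> p, d -> t, g -> k, z -> s / _ #: no change
2. 0 -> e / C _ C: inserts after position(s) 4: vuusetaki
surface: vuusetaki

cell GRD=fe, MOD=ki:
underlying: br-usta-kg
1. b -> p, d -> t, g -> k, z -> s / _ #: fires at position(s) 8: brustakk
2. 0 -> e / C _ C: inserts after position(s) 1, 4, 7: berusetakek
surface: berusetakek

cell GRD=mi, MOD=fe:
underlying: ig-usta-mbi
1. b -> p, d -> t, g -> k, z -> s / _ #: no change
2. 0 -> e / C _ C: inserts after position(s) 4, 7: igusetamebi
surface: igusetamebi


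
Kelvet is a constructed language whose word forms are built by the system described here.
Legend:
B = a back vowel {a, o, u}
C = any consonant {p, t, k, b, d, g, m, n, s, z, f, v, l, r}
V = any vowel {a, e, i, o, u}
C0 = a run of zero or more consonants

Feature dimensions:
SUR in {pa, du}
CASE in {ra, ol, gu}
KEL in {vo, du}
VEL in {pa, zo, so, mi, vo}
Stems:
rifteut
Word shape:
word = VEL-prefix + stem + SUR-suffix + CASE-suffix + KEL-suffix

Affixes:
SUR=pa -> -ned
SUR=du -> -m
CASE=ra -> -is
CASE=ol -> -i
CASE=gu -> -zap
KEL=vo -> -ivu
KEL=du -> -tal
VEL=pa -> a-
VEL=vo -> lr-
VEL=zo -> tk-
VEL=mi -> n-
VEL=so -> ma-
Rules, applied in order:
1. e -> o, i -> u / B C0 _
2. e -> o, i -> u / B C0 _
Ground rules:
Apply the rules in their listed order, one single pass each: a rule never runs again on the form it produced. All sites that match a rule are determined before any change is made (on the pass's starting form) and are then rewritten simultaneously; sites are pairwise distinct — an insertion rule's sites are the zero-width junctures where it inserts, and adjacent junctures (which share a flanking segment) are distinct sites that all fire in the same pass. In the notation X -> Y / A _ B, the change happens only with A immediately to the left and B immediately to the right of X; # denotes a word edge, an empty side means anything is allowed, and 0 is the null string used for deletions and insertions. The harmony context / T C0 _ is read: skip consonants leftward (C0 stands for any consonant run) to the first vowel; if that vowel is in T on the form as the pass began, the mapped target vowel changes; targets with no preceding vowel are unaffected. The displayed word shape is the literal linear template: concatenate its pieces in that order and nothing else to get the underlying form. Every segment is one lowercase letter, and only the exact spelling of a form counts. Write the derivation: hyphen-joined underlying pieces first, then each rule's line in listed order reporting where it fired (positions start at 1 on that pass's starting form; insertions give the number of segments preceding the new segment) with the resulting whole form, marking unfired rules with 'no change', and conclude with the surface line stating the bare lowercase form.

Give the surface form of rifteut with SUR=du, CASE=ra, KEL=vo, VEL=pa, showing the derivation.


underlying: a-rifteut-m-is-ivu
1. e -> o, i -> u / B C0 _: fires at position(s) 3, 10: arufteutmusivu
2. e -> o, i -> u / B C0 _: fires at position(s) 6, 12: aruftoutmusuvu
surface: aruftoutmusuvu


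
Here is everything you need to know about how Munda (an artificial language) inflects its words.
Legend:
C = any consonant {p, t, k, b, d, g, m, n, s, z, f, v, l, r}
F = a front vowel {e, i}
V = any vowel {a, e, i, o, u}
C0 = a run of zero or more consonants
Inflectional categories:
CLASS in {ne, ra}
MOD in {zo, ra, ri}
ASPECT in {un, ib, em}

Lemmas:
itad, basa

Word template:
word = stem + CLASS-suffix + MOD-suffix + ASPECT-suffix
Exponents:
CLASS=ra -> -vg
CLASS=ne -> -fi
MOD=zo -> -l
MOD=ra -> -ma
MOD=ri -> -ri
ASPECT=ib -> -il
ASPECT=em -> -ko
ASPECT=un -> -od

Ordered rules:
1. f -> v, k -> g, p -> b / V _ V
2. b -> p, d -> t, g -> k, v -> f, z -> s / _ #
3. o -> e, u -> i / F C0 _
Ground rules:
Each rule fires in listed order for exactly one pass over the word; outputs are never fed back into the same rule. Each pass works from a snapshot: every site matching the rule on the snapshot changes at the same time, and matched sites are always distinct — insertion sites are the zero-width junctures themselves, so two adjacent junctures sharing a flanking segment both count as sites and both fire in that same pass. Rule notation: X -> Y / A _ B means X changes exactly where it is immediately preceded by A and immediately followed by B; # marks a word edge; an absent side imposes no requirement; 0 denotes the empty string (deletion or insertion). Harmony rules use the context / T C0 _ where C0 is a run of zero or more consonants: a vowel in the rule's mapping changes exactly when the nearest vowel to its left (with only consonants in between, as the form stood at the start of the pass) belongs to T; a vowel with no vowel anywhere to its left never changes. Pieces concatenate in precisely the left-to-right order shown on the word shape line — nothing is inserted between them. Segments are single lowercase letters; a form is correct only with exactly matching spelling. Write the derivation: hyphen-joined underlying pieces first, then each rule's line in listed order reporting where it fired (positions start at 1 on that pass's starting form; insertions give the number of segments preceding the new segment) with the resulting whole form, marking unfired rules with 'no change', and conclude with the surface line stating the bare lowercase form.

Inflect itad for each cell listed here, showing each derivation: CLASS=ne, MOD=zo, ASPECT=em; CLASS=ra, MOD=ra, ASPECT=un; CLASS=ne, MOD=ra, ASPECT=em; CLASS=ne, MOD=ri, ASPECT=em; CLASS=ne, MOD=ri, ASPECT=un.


cell CLASS=ne, MOD=zo, ASPECT=em:
underlying: itad-fi-l-ko
1. f -> v, k -> g, p -> b / V _ V: no change
2. b -> p, d -> t, g -> k, v -> f, z -> s / _ #: no change
3. o -> e, u -> i / F C0 _: fires at position(s) 9: itadfilke
surface: itadfilke

cell CLASS=ra, MOD=ra, ASPECT=un:
underlying: itad-vg-ma-od
1. f -> v, k -> g, p -> b / V _ V: no change
2. b -> p, d -> t, g -> k, v -> f, z -> s / _ #: fires at position(s) 10: itadvgmaot
3. o -> e, u -> i / F C0 _: no change
surface: itadvgmaot

cell CLASS=ne, MOD=ra, ASPECT=em:
underlying: itad-fi-ma-ko
1. f -> v, k -> g, p -> b / V _ V: fires at position(s) 9: itadfimago
2. b -> p, d -> t, g -> k, v -> f, z -> s / _ #: no change
3. o -> e, u -> i / F C0 _: no change
surface: itadfimago

cell CLASS=ne, MOD=ri, ASPECT=em:
underlying: itad-fi-ri-ko
1. f -> v, k -> g, p -> b / V _ V: fires at position(s) 9: itadfirigo
2. b -> p, d -> t, g -> k, v -> f, z -> s / _ #: no change
3. o -> e, u -> i / F C0 _: fires at position(s) 10: itadfirige
surface: itadfirige

cell CLASS=ne, MOD=ri, ASPECT=un:
underlying: itad-fi-ri-od
1. f -> v, k -> g, p -> b / V _ V: no change
2. b -> p, d -> t, g -> k, v -> f, z -> s / _ #: fires at position(s) 10: itadfiriot
3. o -> e, u -> i / F C0 _: fires at position(s) 9: itadfiriet
surface: itadfiriet


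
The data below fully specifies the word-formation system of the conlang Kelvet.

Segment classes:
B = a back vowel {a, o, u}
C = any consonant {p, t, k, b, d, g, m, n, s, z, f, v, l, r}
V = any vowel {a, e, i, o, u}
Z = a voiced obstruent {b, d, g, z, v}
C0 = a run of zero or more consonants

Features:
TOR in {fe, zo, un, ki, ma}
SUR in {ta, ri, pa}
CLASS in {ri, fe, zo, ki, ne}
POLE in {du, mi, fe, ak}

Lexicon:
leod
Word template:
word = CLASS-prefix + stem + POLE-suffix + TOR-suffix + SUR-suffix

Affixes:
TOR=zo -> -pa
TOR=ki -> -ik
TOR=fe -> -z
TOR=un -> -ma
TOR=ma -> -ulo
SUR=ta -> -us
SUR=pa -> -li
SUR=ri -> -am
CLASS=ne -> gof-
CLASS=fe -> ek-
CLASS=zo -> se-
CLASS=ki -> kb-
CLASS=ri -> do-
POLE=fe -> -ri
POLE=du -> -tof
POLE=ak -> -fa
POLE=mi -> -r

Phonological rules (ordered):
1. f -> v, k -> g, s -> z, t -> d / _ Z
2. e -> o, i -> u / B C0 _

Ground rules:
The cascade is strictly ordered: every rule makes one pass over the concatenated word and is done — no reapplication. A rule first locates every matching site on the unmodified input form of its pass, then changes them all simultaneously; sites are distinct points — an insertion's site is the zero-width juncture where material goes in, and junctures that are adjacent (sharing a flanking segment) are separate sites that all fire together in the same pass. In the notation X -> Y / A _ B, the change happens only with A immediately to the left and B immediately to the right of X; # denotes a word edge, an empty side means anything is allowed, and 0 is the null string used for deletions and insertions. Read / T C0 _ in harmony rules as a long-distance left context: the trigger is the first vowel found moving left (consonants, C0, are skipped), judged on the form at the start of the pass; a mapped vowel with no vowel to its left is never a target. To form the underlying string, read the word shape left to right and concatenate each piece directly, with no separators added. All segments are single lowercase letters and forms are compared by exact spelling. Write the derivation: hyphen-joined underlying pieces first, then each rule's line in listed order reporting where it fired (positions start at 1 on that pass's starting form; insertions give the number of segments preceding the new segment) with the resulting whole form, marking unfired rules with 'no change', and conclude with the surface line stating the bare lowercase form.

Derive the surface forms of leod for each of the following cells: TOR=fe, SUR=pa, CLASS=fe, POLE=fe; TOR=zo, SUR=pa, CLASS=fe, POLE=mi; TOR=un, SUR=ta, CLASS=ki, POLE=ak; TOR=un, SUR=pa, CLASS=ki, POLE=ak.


cell TOR=fe, SUR=pa, CLASS=fe, POLE=fe:
underlying: ek-leod-ri-z-li
1. f -> v, k -> g, s -> z, t -> d / _ Z: no change
2. e -> o, i -> u / B C0 _: fires at position(s) 8: ekleodruzli
surface: ekleodruzli

cell TOR=zo, SUR=pa, CLASS=fe, POLE=mi:
underlying: ek-leod-r-pa-li
1. f -> v, k -> g, s -> z, t -> d / _ Z: no change
2. e -> o, i -> u / B C0 _: fires at position(s) 11: ekleodrpalu
surface: ekleodrpalu

cell TOR=un, SUR=ta, CLASS=ki, POLE=ak:
underlying: kb-leod-fa-ma-us
1. f -> v, k -> g, s -> z, t -> d / _ Z: fires at position(s) 1: gbleodfamaus
2. e -> o, i -> u / B C0 _: no change
surface: gbleodfamaus

cell TOR=un, SUR=pa, CLASS=ki, POLE=ak:
underlying: kb-leod-fa-ma-li
1. f -> v, k -> g, s -> z, t -> d / _ Z: fires at position(s) 1: gbleodfamali
2. e -> o, i -> u / B C0 _: fires at position(s) 12: gbleodfamalu
surface: gbleodfamalu


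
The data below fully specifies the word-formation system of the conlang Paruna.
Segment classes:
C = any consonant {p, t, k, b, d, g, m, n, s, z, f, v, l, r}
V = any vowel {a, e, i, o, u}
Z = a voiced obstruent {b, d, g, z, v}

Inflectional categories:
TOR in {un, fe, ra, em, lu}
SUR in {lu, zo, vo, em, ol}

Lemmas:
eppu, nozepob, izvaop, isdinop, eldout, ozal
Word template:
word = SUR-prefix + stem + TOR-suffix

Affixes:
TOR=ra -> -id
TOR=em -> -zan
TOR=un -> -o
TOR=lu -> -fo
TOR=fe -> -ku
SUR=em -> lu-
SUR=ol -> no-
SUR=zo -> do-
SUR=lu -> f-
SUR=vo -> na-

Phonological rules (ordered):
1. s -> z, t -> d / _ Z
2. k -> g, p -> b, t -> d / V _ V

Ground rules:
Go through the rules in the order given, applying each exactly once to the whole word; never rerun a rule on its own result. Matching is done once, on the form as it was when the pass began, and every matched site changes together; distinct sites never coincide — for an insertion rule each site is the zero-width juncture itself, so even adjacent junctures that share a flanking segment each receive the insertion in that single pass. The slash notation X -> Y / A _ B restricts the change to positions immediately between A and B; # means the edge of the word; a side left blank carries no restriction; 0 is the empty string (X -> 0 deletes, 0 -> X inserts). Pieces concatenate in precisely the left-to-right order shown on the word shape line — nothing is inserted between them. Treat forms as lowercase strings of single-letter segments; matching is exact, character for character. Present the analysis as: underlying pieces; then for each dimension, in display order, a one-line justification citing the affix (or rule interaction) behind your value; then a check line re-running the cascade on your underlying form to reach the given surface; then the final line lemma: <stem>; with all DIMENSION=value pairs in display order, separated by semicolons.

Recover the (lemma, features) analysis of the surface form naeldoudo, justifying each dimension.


underlying: na-eldout-o
TOR=un - signalled by the affix -o
SUR=vo - signalled by the affix na-
check: naeldouto -> naeldouto -> naeldoudo
lemma: eldout; TOR=un; SUR=vo


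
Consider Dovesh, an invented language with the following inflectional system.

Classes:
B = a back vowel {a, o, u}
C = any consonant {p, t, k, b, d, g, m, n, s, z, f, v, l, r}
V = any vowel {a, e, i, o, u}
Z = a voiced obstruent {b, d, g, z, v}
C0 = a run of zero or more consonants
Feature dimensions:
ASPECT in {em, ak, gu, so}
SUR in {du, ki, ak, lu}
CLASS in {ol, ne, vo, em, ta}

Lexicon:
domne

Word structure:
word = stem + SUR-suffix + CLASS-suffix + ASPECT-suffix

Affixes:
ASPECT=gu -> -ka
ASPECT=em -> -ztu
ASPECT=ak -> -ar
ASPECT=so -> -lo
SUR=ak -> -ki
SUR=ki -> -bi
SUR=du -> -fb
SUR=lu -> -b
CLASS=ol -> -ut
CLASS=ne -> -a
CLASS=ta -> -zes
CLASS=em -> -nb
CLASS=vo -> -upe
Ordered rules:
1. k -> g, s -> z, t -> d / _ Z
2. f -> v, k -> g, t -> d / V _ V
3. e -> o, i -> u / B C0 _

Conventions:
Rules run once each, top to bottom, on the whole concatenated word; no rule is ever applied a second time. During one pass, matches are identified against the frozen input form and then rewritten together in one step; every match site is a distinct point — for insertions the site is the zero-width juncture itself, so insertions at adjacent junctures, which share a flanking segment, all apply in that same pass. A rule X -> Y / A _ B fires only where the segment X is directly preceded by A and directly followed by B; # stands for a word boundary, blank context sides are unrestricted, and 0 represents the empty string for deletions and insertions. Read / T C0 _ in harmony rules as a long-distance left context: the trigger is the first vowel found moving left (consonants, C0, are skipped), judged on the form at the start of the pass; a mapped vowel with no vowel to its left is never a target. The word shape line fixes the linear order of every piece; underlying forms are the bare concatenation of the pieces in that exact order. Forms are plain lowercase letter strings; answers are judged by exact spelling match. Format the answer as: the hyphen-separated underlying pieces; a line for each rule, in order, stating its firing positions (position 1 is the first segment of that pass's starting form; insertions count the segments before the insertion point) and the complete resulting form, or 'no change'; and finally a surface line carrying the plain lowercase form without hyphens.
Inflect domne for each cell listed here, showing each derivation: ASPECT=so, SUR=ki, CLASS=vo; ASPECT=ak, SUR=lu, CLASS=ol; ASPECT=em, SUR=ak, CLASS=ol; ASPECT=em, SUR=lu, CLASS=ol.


cell ASPECT=so, SUR=ki, CLASS=vo:
underlying: domne-bi-upe-lo
1. k -> g, s -> z, t -> d / _ Z: no change
2. f -> v, k -> g, t -> d / V _ V: no change
3. e -> o, i -> u / B C0 _: fires at position(s) 5, 10: domnobiupolo
surface: domnobiupolo

cell ASPECT=ak, SUR=lu, CLASS=ol:
underlying: domne-b-ut-ar
1. k -> g, s -> z, t -> d / _ Z: no change
2. f -> v, k -> g, t -> d / V _ V: fires at position(s) 8: domnebudar
3. e -> o, i -> u / B C0 _: fires at position(s) 5: domnobudar
surface: domnobudar

cell ASPECT=em, SUR=ak, CLASS=ol:
underlying: domne-ki-ut-ztu
1. k -> g, s -> z, t -> d / _ Z: fires at position(s) 9: domnekiudztu
2. f -> v, k -> g, t -> d / V _ V: fires at position(s) 6: domnegiudztu
3. e -> o, i -> u / B C0 _: fires at position(s) 5: domnogiudztu
surface: domnogiudztu

cell ASPECT=em, SUR=lu, CLASS=ol:
underlying: domne-b-ut-ztu
1. k -> g, s -> z, t -> d / _ Z: fires at position(s) 8: domnebudztu
2. f -> v, k -> g, t -> d / V _ V: no change
3. e -> o, i -> u / B C0 _: fires at position(s) 5: domnobudztu
surface: domnobudztu
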